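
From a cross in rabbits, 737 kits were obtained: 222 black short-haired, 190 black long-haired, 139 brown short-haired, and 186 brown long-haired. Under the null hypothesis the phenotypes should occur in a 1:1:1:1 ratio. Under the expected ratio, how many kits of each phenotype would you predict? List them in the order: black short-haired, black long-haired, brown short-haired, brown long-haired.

184.25, 184.25, 184.25, 184.25

The 1:1:1:1 ratio has 4 parts, so with N = 737 the expected counts are:
  black short-haired: 737 × 1/4 = 184.25
  black long-haired: 737 × 1/4 = 184.25
  brown short-haired: 737 × 1/4 = 184.25
  brown long-haired: 737 × 1/4 = 184.25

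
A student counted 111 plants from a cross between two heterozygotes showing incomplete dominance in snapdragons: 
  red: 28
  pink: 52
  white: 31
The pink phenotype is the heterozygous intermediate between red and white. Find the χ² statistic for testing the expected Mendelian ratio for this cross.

0.604

With incomplete dominance, a heterozygote × heterozygote cross gives a 1:2:1 phenotypic ratio.
The 1:2:1 ratio has 4 parts, so with N = 111 the expected counts are:
  red: 111 × 1/4 = 27.75
  pink: 111 × 2/4 = 55.5
  white: 111 × 1/4 = 27.75
χ² = Σ (O − E)² / E
  red: (28 − 27.75)² / 27.75 = 0.0023
  pink: (52 − 55.5)² / 55.5 = 0.2207
  white: (31 − 27.75)² / 27.75 = 0.3806
χ² = 0.0023 + 0.2207 + 0.3806 = 0.6036 ≈ 0.604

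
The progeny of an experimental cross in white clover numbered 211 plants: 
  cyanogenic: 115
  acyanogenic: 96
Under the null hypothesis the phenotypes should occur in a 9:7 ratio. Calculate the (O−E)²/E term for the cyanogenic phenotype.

Expected counts for N = 211 under a 9:7 ratio (total parts = 16):
  cyanogenic: 211 × 9/16 = 118.6875
  acyanogenic: 211 × 7/16 = 92.3125
Contribution of cyanogenic: (115 − 118.6875)² / 118.6875 = 0.1146

0.115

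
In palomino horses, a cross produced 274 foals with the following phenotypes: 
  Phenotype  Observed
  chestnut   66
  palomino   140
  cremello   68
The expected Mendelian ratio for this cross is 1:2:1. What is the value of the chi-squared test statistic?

Expected counts for N = 274 under a 1:2:1 ratio (total parts = 4):
  chestnut: 274 × 1/4 = 68.5
  palomino: 274 × 2/4 = 137
  cremello: 274 × 1/4 = 68.5
χ² = Σ (O − E)² / E
  chestnut: (66 − 68.5)² / 68.5 = 0.0912
  palomino: (140 − 137)² / 137 = 0.0657
  cremello: (68 − 68.5)² / 68.5 = 0.0036
χ² = 0.0912 + 0.0657 + 0.0036 = 0.1605 ≈ 0.161

0.161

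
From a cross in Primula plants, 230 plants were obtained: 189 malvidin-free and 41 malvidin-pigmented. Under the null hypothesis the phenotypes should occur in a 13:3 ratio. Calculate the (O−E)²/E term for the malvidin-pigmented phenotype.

The 13:3 ratio has 16 parts, so with N = 230 the expected counts are:
  malvidin-free: 230 × 13/16 = 186.875
  malvidin-pigmented: 230 × 3/16 = 43.125
Contribution of malvidin-pigmented: (41 − 43.125)² / 43.125 = 0.1047

0.105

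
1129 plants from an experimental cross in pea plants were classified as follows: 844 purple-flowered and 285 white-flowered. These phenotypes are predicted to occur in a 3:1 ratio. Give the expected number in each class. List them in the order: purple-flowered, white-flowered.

Expected counts for N = 1129 under a 3:1 ratio (total parts = 4):
  purple-flowered: 1129 × 3/4 = 846.75
  white-flowered: 1129 × 1/4 = 282.25

846.75, 282.25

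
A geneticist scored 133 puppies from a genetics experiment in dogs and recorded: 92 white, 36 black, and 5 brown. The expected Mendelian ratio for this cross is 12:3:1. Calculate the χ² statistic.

6.830

Under the 12:3:1 hypothesis (Σ ratio = 16, N = 133):
  white: 133 × 12/16 = 99.75
  black: 133 × 3/16 = 24.9375
  brown: 133 × 1/16 = 8.3125
χ² = Σ (O − E)² / E
  white: (92 − 99.75)² / 99.75 = 0.6021
  black: (36 − 24.9375)² / 24.9375 = 4.9074
  brown: (5 − 8.3125)² / 8.3125 = 1.3200
χ² = 0.6021 + 4.9074 + 1.3200 = 6.8295 ≈ 6.830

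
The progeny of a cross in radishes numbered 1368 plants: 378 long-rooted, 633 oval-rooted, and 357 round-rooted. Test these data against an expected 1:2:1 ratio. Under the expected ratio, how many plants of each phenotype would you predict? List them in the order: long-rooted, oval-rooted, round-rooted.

The 1:2:1 ratio has 4 parts, so with N = 1368 the expected counts are:
  long-rooted: 1368 × 1/4 = 342
  oval-rooted: 1368 × 2/4 = 684
  round-rooted: 1368 × 1/4 = 342

342, 684, 342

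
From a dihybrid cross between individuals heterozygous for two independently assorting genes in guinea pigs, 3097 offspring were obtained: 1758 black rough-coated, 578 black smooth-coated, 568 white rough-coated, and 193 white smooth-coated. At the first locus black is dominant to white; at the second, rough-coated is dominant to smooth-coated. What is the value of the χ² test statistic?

0.437

A dihybrid F₂ with independent assortment and complete dominance at both loci gives a 9:3:3:1 phenotypic ratio.
The 9:3:3:1 ratio has 16 parts, so with N = 3097 the expected counts are:
  black rough-coated: 3097 × 9/16 = 1742.0625
  black smooth-coated: 3097 × 3/16 = 580.6875
  white rough-coated: 3097 × 3/16 = 580.6875
  white smooth-coated: 3097 × 1/16 = 193.5625
χ² = Σ (O − E)² / E
  black rough-coated: (1758 − 1742.0625)² / 1742.0625 = 0.1458
  black smooth-coated: (578 − 580.6875)² / 580.6875 = 0.0124
  white rough-coated: (568 − 580.6875)² / 580.6875 = 0.2772
  white smooth-coated: (193 − 193.5625)² / 193.5625 = 0.0016
χ² = 0.1458 + 0.0124 + 0.2772 + 0.0016 = 0.437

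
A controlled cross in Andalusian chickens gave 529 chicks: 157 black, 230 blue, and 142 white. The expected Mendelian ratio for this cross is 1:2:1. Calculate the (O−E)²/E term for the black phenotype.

4.632

Total ratio parts = 4. Expected numbers out of 529:
  black: 529 × 1/4 = 132.25
  blue: 529 × 2/4 = 264.5
  white: 529 × 1/4 = 132.25
Contribution of black: (157 − 132.25)² / 132.25 = 4.6319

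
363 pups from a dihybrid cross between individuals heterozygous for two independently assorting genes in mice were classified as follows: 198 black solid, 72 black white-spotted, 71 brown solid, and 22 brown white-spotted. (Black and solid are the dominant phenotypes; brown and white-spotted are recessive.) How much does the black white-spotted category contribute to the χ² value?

A dihybrid F₂ with independent assortment and complete dominance at both loci gives a 9:3:3:1 phenotypic ratio.
Under the 9:3:3:1 hypothesis (Σ ratio = 16, N = 363):
  black solid: 363 × 9/16 = 204.1875
  black white-spotted: 363 × 3/16 = 68.0625
  brown solid: 363 × 3/16 = 68.0625
  brown white-spotted: 363 × 1/16 = 22.6875
Contribution of black white-spotted: (72 − 68.0625)² / 68.0625 = 0.2278

0.228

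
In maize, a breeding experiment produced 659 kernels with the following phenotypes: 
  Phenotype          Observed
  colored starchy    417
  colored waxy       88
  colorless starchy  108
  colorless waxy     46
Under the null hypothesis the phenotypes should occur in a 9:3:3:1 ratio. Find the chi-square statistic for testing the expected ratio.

Expected counts for N = 659 under a 9:3:3:1 ratio (total parts = 16):
  colored starchy: 659 × 9/16 = 370.6875
  colored waxy: 659 × 3/16 = 123.5625
  colorless starchy: 659 × 3/16 = 123.5625
  colorless waxy: 659 × 1/16 = 41.1875
χ² = Σ (O − E)² / E
  colored starchy: (417 − 370.6875)² / 370.6875 = 5.7861
  colored waxy: (88 − 123.5625)² / 123.5625 = 10.2352
  colorless starchy: (108 − 123.5625)² / 123.5625 = 1.9601
  colorless waxy: (46 − 41.1875)² / 41.1875 = 0.5623
χ² = 5.7861 + 10.2352 + 1.9601 + 0.5623 = 18.5437 ≈ 18.544

18.544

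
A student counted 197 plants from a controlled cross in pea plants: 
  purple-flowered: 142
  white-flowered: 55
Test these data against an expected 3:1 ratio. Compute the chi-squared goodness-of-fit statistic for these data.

0.895

Total ratio parts = 4. Expected numbers out of 197:
  purple-flowered: 197 × 3/4 = 147.75
  white-flowered: 197 × 1/4 = 49.25
χ² = Σ (O − E)² / E
  purple-flowered: (142 − 147.75)² / 147.75 = 0.2238
  white-flowered: (55 − 49.25)² / 49.25 = 0.6713
χ² = 0.2238 + 0.6713 = 0.8951 ≈ 0.895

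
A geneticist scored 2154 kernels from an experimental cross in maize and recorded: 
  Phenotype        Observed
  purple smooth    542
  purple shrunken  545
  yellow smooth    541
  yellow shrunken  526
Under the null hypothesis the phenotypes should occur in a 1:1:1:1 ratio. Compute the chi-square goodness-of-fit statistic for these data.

0.403

Under the 1:1:1:1 hypothesis (Σ ratio = 4, N = 2154):
  purple smooth: 2154 × 1/4 = 538.5
  purple shrunken: 2154 × 1/4 = 538.5
  yellow smooth: 2154 × 1/4 = 538.5
  yellow shrunken: 2154 × 1/4 = 538.5
χ² = Σ (O − E)² / E
  purple smooth: (542 − 538.5)² / 538.5 = 0.0227
  purple shrunken: (545 − 538.5)² / 538.5 = 0.0785
  yellow smooth: (541 − 538.5)² / 538.5 = 0.0116
  yellow shrunken: (526 − 538.5)² / 538.5 = 0.2902
χ² = 0.0227 + 0.0785 + 0.0116 + 0.2902 = 0.403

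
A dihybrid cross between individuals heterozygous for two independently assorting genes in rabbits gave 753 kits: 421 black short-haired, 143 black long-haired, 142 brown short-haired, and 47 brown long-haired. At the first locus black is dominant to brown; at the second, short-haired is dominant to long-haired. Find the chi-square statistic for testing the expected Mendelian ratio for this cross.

A dihybrid F₂ with independent assortment and complete dominance at both loci gives a 9:3:3:1 phenotypic ratio.
Total ratio parts = 16. Expected numbers out of 753:
  black short-haired: 753 × 9/16 = 423.5625
  black long-haired: 753 × 3/16 = 141.1875
  brown short-haired: 753 × 3/16 = 141.1875
  brown long-haired: 753 × 1/16 = 47.0625
χ² = Σ (O − E)² / E
  black short-haired: (421 − 423.5625)² / 423.5625 = 0.0155
  black long-haired: (143 − 141.1875)² / 141.1875 = 0.0233
  brown short-haired: (142 − 141.1875)² / 141.1875 = 0.0047
  brown long-haired: (47 − 47.0625)² / 47.0625 = 0.0001
χ² = 0.0155 + 0.0233 + 0.0047 + 0.0001 = 0.0436 ≈ 0.044

0.044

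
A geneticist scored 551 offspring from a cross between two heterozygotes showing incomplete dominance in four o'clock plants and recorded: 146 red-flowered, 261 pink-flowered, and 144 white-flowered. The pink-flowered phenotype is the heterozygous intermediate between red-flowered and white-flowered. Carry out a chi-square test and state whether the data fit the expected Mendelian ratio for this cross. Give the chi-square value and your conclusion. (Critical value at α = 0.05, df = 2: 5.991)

With incomplete dominance, a heterozygote × heterozygote cross gives a 1:2:1 phenotypic ratio.
Total ratio parts = 4. Expected numbers out of 551:
  red-flowered: 551 × 1/4 = 137.75
  pink-flowered: 551 × 2/4 = 275.5
  white-flowered: 551 × 1/4 = 137.75
χ² = Σ (O − E)² / E
  red-flowered: (146 − 137.75)² / 137.75 = 0.4941
  pink-flowered: (261 − 275.5)² / 275.5 = 0.7632
  white-flowered: (144 − 137.75)² / 137.75 = 0.2836
χ² = 0.4941 + 0.7632 + 0.2836 = 1.5409 ≈ 1.541
Degrees of freedom = 3 − 1 = 2; critical value at α = 0.05 is 5.991.
Since 1.541 < 5.991, we fail to reject the null hypothesis — the data are consistent with the 1:2:1 ratio.

1.541; consistent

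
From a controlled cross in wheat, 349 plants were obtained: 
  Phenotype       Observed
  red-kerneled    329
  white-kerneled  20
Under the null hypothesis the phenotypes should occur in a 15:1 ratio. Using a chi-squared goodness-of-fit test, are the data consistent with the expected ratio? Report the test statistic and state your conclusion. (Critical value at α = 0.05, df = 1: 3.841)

0.161; consistent

Under the 15:1 hypothesis (Σ ratio = 16, N = 349):
  red-kerneled: 349 × 15/16 = 327.1875
  white-kerneled: 349 × 1/16 = 21.8125
χ² = Σ (O − E)² / E
  red-kerneled: (329 − 327.1875)² / 327.1875 = 0.0100
  white-kerneled: (20 − 21.8125)² / 21.8125 = 0.1506
χ² = 0.0100 + 0.1506 = 0.1606 ≈ 0.161
Degrees of freedom = 2 − 1 = 1; critical value at α = 0.05 is 3.841.
Since 0.161 < 3.841, we fail to reject the null hypothesis — the data are consistent with the 15:1 ratio.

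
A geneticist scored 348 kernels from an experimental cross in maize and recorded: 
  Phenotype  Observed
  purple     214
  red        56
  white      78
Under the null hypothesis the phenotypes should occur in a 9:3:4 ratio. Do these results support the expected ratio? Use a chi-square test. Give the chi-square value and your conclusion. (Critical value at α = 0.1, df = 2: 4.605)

The 9:3:4 ratio has 16 parts, so with N = 348 the expected counts are:
  purple: 348 × 9/16 = 195.75
  red: 348 × 3/16 = 65.25
  white: 348 × 4/16 = 87
χ² = Σ (O − E)² / E
  purple: (214 − 195.75)² / 195.75 = 1.7015
  red: (56 − 65.25)² / 65.25 = 1.3113
  white: (78 − 87)² / 87 = 0.9310
χ² = 1.7015 + 1.3113 + 0.9310 = 3.9438 ≈ 3.944
Degrees of freedom = 3 − 1 = 2; critical value at α = 0.1 is 4.605.
Since 3.944 < 4.605, we fail to reject the null hypothesis — the data are consistent with the 9:3:4 ratio.

3.944; consistent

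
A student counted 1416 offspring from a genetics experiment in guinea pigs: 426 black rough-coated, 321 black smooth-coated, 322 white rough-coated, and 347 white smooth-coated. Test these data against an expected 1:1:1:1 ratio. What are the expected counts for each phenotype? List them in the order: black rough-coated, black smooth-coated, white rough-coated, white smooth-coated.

354, 354, 354, 354

Expected counts for N = 1416 under a 1:1:1:1 ratio (total parts = 4):
  black rough-coated: 1416 × 1/4 = 354
  black smooth-coated: 1416 × 1/4 = 354
  white rough-coated: 1416 × 1/4 = 354
  white smooth-coated: 1416 × 1/4 = 354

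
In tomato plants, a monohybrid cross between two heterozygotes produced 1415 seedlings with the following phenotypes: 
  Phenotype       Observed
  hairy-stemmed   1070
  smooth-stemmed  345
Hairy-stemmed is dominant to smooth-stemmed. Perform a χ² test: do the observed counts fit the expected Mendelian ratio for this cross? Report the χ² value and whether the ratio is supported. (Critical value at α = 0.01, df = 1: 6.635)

For a monohybrid cross between heterozygotes with complete dominance, the expected phenotypic ratio is 3:1.
Under the 3:1 hypothesis (Σ ratio = 4, N = 1415):
  hairy-stemmed: 1415 × 3/4 = 1061.25
  smooth-stemmed: 1415 × 1/4 = 353.75
χ² = Σ (O − E)² / E
  hairy-stemmed: (1070 − 1061.25)² / 1061.25 = 0.0721
  smooth-stemmed: (345 − 353.75)² / 353.75 = 0.2164
χ² = 0.0721 + 0.2164 = 0.2885 ≈ 0.289
Degrees of freedom = 2 − 1 = 1; critical value at α = 0.01 is 6.635.
Since 0.289 < 6.635, we fail to reject the null hypothesis — the data are consistent with the 3:1 ratio.

0.289; consistent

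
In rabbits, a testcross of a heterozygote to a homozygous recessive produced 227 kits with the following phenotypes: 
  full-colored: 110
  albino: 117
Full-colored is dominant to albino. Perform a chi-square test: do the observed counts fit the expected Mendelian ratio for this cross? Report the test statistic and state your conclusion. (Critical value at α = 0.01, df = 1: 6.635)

0.216; consistent

A testcross of a heterozygote (Aa × aa) gives a 1:1 phenotypic ratio.
Total ratio parts = 2. Expected numbers out of 227:
  full-colored: 227 × 1/2 = 113.5
  albino: 227 × 1/2 = 113.5
χ² = Σ (O − E)² / E
  full-colored: (110 − 113.5)² / 113.5 = 0.1079
  albino: (117 − 113.5)² / 113.5 = 0.1079
χ² = 0.1079 + 0.1079 = 0.2158 ≈ 0.216
Degrees of freedom = 2 − 1 = 1; critical value at α = 0.01 is 6.635.
Since 0.216 < 6.635, we fail to reject the null hypothesis — the data are consistent with the 1:1 ratio.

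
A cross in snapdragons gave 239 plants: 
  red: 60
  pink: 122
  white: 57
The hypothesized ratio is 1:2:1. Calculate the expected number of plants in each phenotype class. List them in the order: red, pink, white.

59.75, 119.5, 59.75

Total ratio parts = 4. Expected numbers out of 239:
  red: 239 × 1/4 = 59.75
  pink: 239 × 2/4 = 119.5
  white: 239 × 1/4 = 59.75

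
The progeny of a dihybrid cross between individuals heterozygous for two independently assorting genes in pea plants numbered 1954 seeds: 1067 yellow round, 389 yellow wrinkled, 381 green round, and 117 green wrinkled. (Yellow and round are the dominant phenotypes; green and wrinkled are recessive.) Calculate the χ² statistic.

3.135

A dihybrid F₂ with independent assortment and complete dominance at both loci gives a 9:3:3:1 phenotypic ratio.
Expected counts for N = 1954 under a 9:3:3:1 ratio (total parts = 16):
  yellow round: 1954 × 9/16 = 1099.125
  yellow wrinkled: 1954 × 3/16 = 366.375
  green round: 1954 × 3/16 = 366.375
  green wrinkled: 1954 × 1/16 = 122.125
χ² = Σ (O − E)² / E
  yellow round: (1067 − 1099.125)² / 1099.125 = 0.9389
  yellow wrinkled: (389 − 366.375)² / 366.375 = 1.3972
  green round: (381 − 366.375)² / 366.375 = 0.5838
  green wrinkled: (117 − 122.125)² / 122.125 = 0.2151
χ² = 0.9389 + 1.3972 + 0.5838 + 0.2151 = 3.135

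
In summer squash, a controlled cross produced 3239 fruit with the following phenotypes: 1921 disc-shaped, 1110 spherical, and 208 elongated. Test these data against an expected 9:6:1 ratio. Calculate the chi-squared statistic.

Under the 9:6:1 hypothesis (Σ ratio = 16, N = 3239):
  disc-shaped: 3239 × 9/16 = 1821.9375
  spherical: 3239 × 6/16 = 1214.625
  elongated: 3239 × 1/16 = 202.4375
χ² = Σ (O − E)² / E
  disc-shaped: (1921 − 1821.9375)² / 1821.9375 = 5.3862
  spherical: (1110 − 1214.625)² / 1214.625 = 9.0122
  elongated: (208 − 202.4375)² / 202.4375 = 0.1528
χ² = 5.3862 + 9.0122 + 0.1528 = 14.5512 ≈ 14.551

14.551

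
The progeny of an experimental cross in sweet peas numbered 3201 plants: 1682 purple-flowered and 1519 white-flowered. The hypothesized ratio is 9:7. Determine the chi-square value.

17.845

Expected counts for N = 3201 under a 9:7 ratio (total parts = 16):
  purple-flowered: 3201 × 9/16 = 1800.5625
  white-flowered: 3201 × 7/16 = 1400.4375
χ² = Σ (O − E)² / E
  purple-flowered: (1682 − 1800.5625)² / 1800.5625 = 7.8070
  white-flowered: (1519 − 1400.4375)² / 1400.4375 = 10.0376
χ² = 7.8070 + 10.0376 = 17.8446 ≈ 17.845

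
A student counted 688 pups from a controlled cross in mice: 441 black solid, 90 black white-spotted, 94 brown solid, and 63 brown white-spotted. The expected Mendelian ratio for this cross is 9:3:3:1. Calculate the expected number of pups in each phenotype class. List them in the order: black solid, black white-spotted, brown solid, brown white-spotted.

The 9:3:3:1 ratio has 16 parts, so with N = 688 the expected counts are:
  black solid: 688 × 9/16 = 387
  black white-spotted: 688 × 3/16 = 129
  brown solid: 688 × 3/16 = 129
  brown white-spotted: 688 × 1/16 = 43

387, 129, 129, 43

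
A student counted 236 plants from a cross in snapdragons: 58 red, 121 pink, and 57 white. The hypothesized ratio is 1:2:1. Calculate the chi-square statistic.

0.161

Under the 1:2:1 hypothesis (Σ ratio = 4, N = 236):
  red: 236 × 1/4 = 59
  pink: 236 × 2/4 = 118
  white: 236 × 1/4 = 59
χ² = Σ (O − E)² / E
  red: (58 − 59)² / 59 = 0.0169
  pink: (121 − 118)² / 118 = 0.0763
  white: (57 − 59)² / 59 = 0.0678
χ² = 0.0169 + 0.0763 + 0.0678 = 0.161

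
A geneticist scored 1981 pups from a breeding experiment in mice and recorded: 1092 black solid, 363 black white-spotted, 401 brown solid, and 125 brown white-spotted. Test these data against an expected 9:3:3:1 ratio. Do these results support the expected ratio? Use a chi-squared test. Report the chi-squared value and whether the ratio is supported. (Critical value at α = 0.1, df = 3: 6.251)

3.003; consistent

The 9:3:3:1 ratio has 16 parts, so with N = 1981 the expected counts are:
  black solid: 1981 × 9/16 = 1114.3125
  black white-spotted: 1981 × 3/16 = 371.4375
  brown solid: 1981 × 3/16 = 371.4375
  brown white-spotted: 1981 × 1/16 = 123.8125
χ² = Σ (O − E)² / E
  black solid: (1092 − 1114.3125)² / 1114.3125 = 0.4468
  black white-spotted: (363 − 371.4375)² / 371.4375 = 0.1917
  brown solid: (401 − 371.4375)² / 371.4375 = 2.3529
  brown white-spotted: (125 − 123.8125)² / 123.8125 = 0.0114
χ² = 0.4468 + 0.1917 + 2.3529 + 0.0114 = 3.0028 ≈ 3.003
Degrees of freedom = 4 − 1 = 3; critical value at α = 0.1 is 6.251.
Since 3.003 < 6.251, we fail to reject the null hypothesis — the data are consistent with the 9:3:3:1 ratio.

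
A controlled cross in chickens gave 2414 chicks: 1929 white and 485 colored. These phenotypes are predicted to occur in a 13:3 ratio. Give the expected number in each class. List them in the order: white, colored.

1961.375, 452.625

Expected counts for N = 2414 under a 13:3 ratio (total parts = 16):
  white: 2414 × 13/16 = 1961.375
  colored: 2414 × 3/16 = 452.625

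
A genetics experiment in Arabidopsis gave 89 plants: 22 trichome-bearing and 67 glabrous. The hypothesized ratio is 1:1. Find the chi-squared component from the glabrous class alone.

Total ratio parts = 2. Expected numbers out of 89:
  trichome-bearing: 89 × 1/2 = 44.5
  glabrous: 89 × 1/2 = 44.5
Contribution of glabrous: (67 − 44.5)² / 44.5 = 11.3764

11.376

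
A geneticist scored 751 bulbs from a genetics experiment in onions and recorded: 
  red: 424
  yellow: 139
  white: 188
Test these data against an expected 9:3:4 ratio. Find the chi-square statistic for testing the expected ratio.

0.029

Total ratio parts = 16. Expected numbers out of 751:
  red: 751 × 9/16 = 422.4375
  yellow: 751 × 3/16 = 140.8125
  white: 751 × 4/16 = 187.75
χ² = Σ (O − E)² / E
  red: (424 − 422.4375)² / 422.4375 = 0.0058
  yellow: (139 − 140.8125)² / 140.8125 = 0.0233
  white: (188 − 187.75)² / 187.75 = 0.0003
χ² = 0.0058 + 0.0233 + 0.0003 = 0.0294 ≈ 0.029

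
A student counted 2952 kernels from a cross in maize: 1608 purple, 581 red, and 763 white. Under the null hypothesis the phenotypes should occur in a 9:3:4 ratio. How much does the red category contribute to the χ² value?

Under the 9:3:4 hypothesis (Σ ratio = 16, N = 2952):
  purple: 2952 × 9/16 = 1660.5
  red: 2952 × 3/16 = 553.5
  white: 2952 × 4/16 = 738
Contribution of red: (581 − 553.5)² / 553.5 = 1.3663

1.366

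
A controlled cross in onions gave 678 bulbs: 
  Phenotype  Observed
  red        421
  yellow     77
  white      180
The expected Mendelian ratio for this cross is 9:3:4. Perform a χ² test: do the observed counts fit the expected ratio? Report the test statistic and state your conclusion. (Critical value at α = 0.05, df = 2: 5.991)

24.532; not consistent

Under the 9:3:4 hypothesis (Σ ratio = 16, N = 678):
  red: 678 × 9/16 = 381.375
  yellow: 678 × 3/16 = 127.125
  white: 678 × 4/16 = 169.5
χ² = Σ (O − E)² / E
  red: (421 − 381.375)² / 381.375 = 4.1171
  yellow: (77 − 127.125)² / 127.125 = 19.7641
  white: (180 − 169.5)² / 169.5 = 0.6504
χ² = 4.1171 + 19.7641 + 0.6504 = 24.5316 ≈ 24.532
Degrees of freedom = 3 − 1 = 2; critical value at α = 0.05 is 5.991.
Since 24.532 > 5.991, we reject the null hypothesis — the data do not fit the 9:3:4 ratio.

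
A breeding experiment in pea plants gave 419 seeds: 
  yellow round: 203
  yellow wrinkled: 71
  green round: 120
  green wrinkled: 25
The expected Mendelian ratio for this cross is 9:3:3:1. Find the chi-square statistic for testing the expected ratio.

27.171

Total ratio parts = 16. Expected numbers out of 419:
  yellow round: 419 × 9/16 = 235.6875
  yellow wrinkled: 419 × 3/16 = 78.5625
  green round: 419 × 3/16 = 78.5625
  green wrinkled: 419 × 1/16 = 26.1875
χ² = Σ (O − E)² / E
  yellow round: (203 − 235.6875)² / 235.6875 = 4.5334
  yellow wrinkled: (71 − 78.5625)² / 78.5625 = 0.7280
  green round: (120 − 78.5625)² / 78.5625 = 21.8561
  green wrinkled: (25 − 26.1875)² / 26.1875 = 0.0538
χ² = 4.5334 + 0.7280 + 21.8561 + 0.0538 = 27.1713 ≈ 27.171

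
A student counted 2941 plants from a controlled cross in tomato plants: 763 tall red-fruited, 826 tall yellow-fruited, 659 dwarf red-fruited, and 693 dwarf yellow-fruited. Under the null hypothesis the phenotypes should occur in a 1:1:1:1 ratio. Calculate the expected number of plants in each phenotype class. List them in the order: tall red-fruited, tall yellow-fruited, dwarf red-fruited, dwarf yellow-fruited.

Expected counts for N = 2941 under a 1:1:1:1 ratio (total parts = 4):
  tall red-fruited: 2941 × 1/4 = 735.25
  tall yellow-fruited: 2941 × 1/4 = 735.25
  dwarf red-fruited: 2941 × 1/4 = 735.25
  dwarf yellow-fruited: 2941 × 1/4 = 735.25

735.25, 735.25, 735.25, 735.25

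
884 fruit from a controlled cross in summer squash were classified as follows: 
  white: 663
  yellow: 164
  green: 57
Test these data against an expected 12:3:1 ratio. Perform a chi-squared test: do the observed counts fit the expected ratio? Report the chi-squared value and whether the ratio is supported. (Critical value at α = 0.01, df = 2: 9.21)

Total ratio parts = 16. Expected numbers out of 884:
  white: 884 × 12/16 = 663
  yellow: 884 × 3/16 = 165.75
  green: 884 × 1/16 = 55.25
χ² = Σ (O − E)² / E
  white: (663 − 663)² / 663 = 0.0000
  yellow: (164 − 165.75)² / 165.75 = 0.0185
  green: (57 − 55.25)² / 55.25 = 0.0554
χ² = 0.0000 + 0.0185 + 0.0554 = 0.0739 ≈ 0.074
Degrees of freedom = 3 − 1 = 2; critical value at α = 0.01 is 9.21.
Since 0.074 < 9.21, we fail to reject the null hypothesis — the data are consistent with the 12:3:1 ratio.

0.074; consistent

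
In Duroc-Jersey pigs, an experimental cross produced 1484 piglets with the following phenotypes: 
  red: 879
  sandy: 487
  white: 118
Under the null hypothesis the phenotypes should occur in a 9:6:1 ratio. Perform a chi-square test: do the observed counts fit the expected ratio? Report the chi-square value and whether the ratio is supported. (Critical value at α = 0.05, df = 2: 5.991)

Expected counts for N = 1484 under a 9:6:1 ratio (total parts = 16):
  red: 1484 × 9/16 = 834.75
  sandy: 1484 × 6/16 = 556.5
  white: 1484 × 1/16 = 92.75
χ² = Σ (O − E)² / E
  red: (879 − 834.75)² / 834.75 = 2.3457
  sandy: (487 − 556.5)² / 556.5 = 8.6797
  white: (118 − 92.75)² / 92.75 = 6.8740
χ² = 2.3457 + 8.6797 + 6.8740 = 17.8994 ≈ 17.899
Degrees of freedom = 3 − 1 = 2; critical value at α = 0.05 is 5.991.
Since 17.899 > 5.991, we reject the null hypothesis — the data do not fit the 9:6:1 ratio.

17.899; not consistent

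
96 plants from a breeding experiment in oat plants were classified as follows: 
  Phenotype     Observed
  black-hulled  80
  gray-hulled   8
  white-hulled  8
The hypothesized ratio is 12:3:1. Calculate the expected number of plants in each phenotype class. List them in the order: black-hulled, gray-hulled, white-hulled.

The 12:3:1 ratio has 16 parts, so with N = 96 the expected counts are:
  black-hulled: 96 × 12/16 = 72
  gray-hulled: 96 × 3/16 = 18
  white-hulled: 96 × 1/16 = 6

72, 18, 6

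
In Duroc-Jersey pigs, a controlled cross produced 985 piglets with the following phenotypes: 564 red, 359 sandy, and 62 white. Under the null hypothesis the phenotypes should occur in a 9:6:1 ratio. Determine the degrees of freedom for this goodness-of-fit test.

A goodness-of-fit test with 3 phenotype classes has df = 3 − 1 = 2.

2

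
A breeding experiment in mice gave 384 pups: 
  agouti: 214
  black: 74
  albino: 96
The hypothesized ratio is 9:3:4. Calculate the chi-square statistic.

0.074

Expected counts for N = 384 under a 9:3:4 ratio (total parts = 16):
  agouti: 384 × 9/16 = 216
  black: 384 × 3/16 = 72
  albino: 384 × 4/16 = 96
χ² = Σ (O − E)² / E
  agouti: (214 − 216)² / 216 = 0.0185
  black: (74 − 72)² / 72 = 0.0556
  albino: (96 − 96)² / 96 = 0.0000
χ² = 0.0185 + 0.0556 + 0.0000 = 0.0741 ≈ 0.074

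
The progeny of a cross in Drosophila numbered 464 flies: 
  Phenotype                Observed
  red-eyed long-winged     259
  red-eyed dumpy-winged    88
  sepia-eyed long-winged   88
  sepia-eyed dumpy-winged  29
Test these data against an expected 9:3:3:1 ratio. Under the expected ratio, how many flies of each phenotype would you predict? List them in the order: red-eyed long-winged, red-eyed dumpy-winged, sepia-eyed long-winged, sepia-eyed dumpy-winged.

261, 87, 87, 29

The 9:3:3:1 ratio has 16 parts, so with N = 464 the expected counts are:
  red-eyed long-winged: 464 × 9/16 = 261
  red-eyed dumpy-winged: 464 × 3/16 = 87
  sepia-eyed long-winged: 464 × 3/16 = 87
  sepia-eyed dumpy-winged: 464 × 1/16 = 29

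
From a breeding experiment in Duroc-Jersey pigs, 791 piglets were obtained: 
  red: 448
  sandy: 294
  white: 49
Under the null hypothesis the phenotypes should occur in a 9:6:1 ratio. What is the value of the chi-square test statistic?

0.048

Total ratio parts = 16. Expected numbers out of 791:
  red: 791 × 9/16 = 444.9375
  sandy: 791 × 6/16 = 296.625
  white: 791 × 1/16 = 49.4375
χ² = Σ (O − E)² / E
  red: (448 − 444.9375)² / 444.9375 = 0.0211
  sandy: (294 − 296.625)² / 296.625 = 0.0232
  white: (49 − 49.4375)² / 49.4375 = 0.0039
χ² = 0.0211 + 0.0232 + 0.0039 = 0.0482 ≈ 0.048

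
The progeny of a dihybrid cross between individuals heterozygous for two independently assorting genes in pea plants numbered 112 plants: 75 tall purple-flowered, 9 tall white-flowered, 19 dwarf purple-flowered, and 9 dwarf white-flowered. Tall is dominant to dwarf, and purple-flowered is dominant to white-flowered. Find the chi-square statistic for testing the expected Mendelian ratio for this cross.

9.905

A dihybrid F₂ with independent assortment and complete dominance at both loci gives a 9:3:3:1 phenotypic ratio.
The 9:3:3:1 ratio has 16 parts, so with N = 112 the expected counts are:
  tall purple-flowered: 112 × 9/16 = 63
  tall white-flowered: 112 × 3/16 = 21
  dwarf purple-flowered: 112 × 3/16 = 21
  dwarf white-flowered: 112 × 1/16 = 7
χ² = Σ (O − E)² / E
  tall purple-flowered: (75 − 63)² / 63 = 2.2857
  tall white-flowered: (9 − 21)² / 21 = 6.8571
  dwarf purple-flowered: (19 − 21)² / 21 = 0.1905
  dwarf white-flowered: (9 − 7)² / 7 = 0.5714
χ² = 2.2857 + 6.8571 + 0.1905 + 0.5714 = 9.9047 ≈ 9.905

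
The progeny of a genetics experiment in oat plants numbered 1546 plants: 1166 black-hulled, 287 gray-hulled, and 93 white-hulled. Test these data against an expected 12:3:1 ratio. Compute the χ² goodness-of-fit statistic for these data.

0.201

The 12:3:1 ratio has 16 parts, so with N = 1546 the expected counts are:
  black-hulled: 1546 × 12/16 = 1159.5
  gray-hulled: 1546 × 3/16 = 289.875
  white-hulled: 1546 × 1/16 = 96.625
χ² = Σ (O − E)² / E
  black-hulled: (1166 − 1159.5)² / 1159.5 = 0.0364
  gray-hulled: (287 − 289.875)² / 289.875 = 0.0285
  white-hulled: (93 − 96.625)² / 96.625 = 0.1360
χ² = 0.0364 + 0.0285 + 0.1360 = 0.2009 ≈ 0.201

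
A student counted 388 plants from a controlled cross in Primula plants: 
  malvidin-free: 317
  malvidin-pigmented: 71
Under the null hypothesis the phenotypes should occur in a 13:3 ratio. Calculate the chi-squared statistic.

Under the 13:3 hypothesis (Σ ratio = 16, N = 388):
  malvidin-free: 388 × 13/16 = 315.25
  malvidin-pigmented: 388 × 3/16 = 72.75
χ² = Σ (O − E)² / E
  malvidin-free: (317 − 315.25)² / 315.25 = 0.0097
  malvidin-pigmented: (71 − 72.75)² / 72.75 = 0.0421
χ² = 0.0097 + 0.0421 = 0.0518 ≈ 0.052

0.052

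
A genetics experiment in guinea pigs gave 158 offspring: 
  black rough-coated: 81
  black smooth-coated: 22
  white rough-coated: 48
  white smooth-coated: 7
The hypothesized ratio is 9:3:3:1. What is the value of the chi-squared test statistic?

Total ratio parts = 16. Expected numbers out of 158:
  black rough-coated: 158 × 9/16 = 88.875
  black smooth-coated: 158 × 3/16 = 29.625
  white rough-coated: 158 × 3/16 = 29.625
  white smooth-coated: 158 × 1/16 = 9.875
χ² = Σ (O − E)² / E
  black rough-coated: (81 − 88.875)² / 88.875 = 0.6978
  black smooth-coated: (22 − 29.625)² / 29.625 = 1.9626
  white rough-coated: (48 − 29.625)² / 29.625 = 11.3972
  white smooth-coated: (7 − 9.875)² / 9.875 = 0.8370
χ² = 0.6978 + 1.9626 + 11.3972 + 0.8370 = 14.8946 ≈ 14.895

14.895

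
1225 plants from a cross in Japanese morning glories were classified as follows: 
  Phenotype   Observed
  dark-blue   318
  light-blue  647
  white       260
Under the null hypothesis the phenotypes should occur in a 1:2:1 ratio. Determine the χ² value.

Under the 1:2:1 hypothesis (Σ ratio = 4, N = 1225):
  dark-blue: 1225 × 1/4 = 306.25
  light-blue: 1225 × 2/4 = 612.5
  white: 1225 × 1/4 = 306.25
χ² = Σ (O − E)² / E
  dark-blue: (318 − 306.25)² / 306.25 = 0.4508
  light-blue: (647 − 612.5)² / 612.5 = 1.9433
  white: (260 − 306.25)² / 306.25 = 6.9847
χ² = 0.4508 + 1.9433 + 6.9847 = 9.3788 ≈ 9.379

9.379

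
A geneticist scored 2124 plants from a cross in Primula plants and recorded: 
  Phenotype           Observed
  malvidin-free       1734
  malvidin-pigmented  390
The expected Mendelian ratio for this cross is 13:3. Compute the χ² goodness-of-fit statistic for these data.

0.210

Total ratio parts = 16. Expected numbers out of 2124:
  malvidin-free: 2124 × 13/16 = 1725.75
  malvidin-pigmented: 2124 × 3/16 = 398.25
χ² = Σ (O − E)² / E
  malvidin-free: (1734 − 1725.75)² / 1725.75 = 0.0394
  malvidin-pigmented: (390 − 398.25)² / 398.25 = 0.1709
χ² = 0.0394 + 0.1709 = 0.2103 ≈ 0.210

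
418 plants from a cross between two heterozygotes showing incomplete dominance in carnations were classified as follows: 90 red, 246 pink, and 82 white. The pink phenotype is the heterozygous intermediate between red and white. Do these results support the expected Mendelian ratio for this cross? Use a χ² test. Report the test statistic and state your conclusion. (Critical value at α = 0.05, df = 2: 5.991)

With incomplete dominance, a heterozygote × heterozygote cross gives a 1:2:1 phenotypic ratio.
Under the 1:2:1 hypothesis (Σ ratio = 4, N = 418):
  red: 418 × 1/4 = 104.5
  pink: 418 × 2/4 = 209
  white: 418 × 1/4 = 104.5
χ² = Σ (O − E)² / E
  red: (90 − 104.5)² / 104.5 = 2.0120
  pink: (246 − 209)² / 209 = 6.5502
  white: (82 − 104.5)² / 104.5 = 4.8445
χ² = 2.0120 + 6.5502 + 4.8445 = 13.4067 ≈ 13.407
Degrees of freedom = 3 − 1 = 2; critical value at α = 0.05 is 5.991.
Since 13.407 > 5.991, we reject the null hypothesis — the data do not fit the 1:2:1 ratio.

13.407; not consistent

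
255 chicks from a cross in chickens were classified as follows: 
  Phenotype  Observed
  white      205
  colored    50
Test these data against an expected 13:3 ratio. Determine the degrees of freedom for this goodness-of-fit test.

A goodness-of-fit test with 2 phenotype classes has df = 2 − 1 = 1.

1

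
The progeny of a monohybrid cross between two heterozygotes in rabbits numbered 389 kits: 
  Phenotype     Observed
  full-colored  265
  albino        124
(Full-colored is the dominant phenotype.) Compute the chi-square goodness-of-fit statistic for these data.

For a monohybrid cross between heterozygotes with complete dominance, the expected phenotypic ratio is 3:1.
The 3:1 ratio has 4 parts, so with N = 389 the expected counts are:
  full-colored: 389 × 3/4 = 291.75
  albino: 389 × 1/4 = 97.25
χ² = Σ (O − E)² / E
  full-colored: (265 − 291.75)² / 291.75 = 2.4527
  albino: (124 − 97.25)² / 97.25 = 7.3580
χ² = 2.4527 + 7.3580 = 9.8107 ≈ 9.811

9.811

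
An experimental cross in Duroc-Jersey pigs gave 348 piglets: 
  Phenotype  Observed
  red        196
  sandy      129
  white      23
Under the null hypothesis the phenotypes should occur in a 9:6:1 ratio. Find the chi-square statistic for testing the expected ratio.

0.089

Total ratio parts = 16. Expected numbers out of 348:
  red: 348 × 9/16 = 195.75
  sandy: 348 × 6/16 = 130.5
  white: 348 × 1/16 = 21.75
χ² = Σ (O − E)² / E
  red: (196 − 195.75)² / 195.75 = 0.0003
  sandy: (129 − 130.5)² / 130.5 = 0.0172
  white: (23 − 21.75)² / 21.75 = 0.0718
χ² = 0.0003 + 0.0172 + 0.0718 = 0.0893 ≈ 0.089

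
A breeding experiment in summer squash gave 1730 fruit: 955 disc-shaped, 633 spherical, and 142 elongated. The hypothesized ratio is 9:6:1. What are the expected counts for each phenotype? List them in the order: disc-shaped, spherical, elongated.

973.125, 648.75, 108.125

Expected counts for N = 1730 under a 9:6:1 ratio (total parts = 16):
  disc-shaped: 1730 × 9/16 = 973.125
  spherical: 1730 × 6/16 = 648.75
  elongated: 1730 × 1/16 = 108.125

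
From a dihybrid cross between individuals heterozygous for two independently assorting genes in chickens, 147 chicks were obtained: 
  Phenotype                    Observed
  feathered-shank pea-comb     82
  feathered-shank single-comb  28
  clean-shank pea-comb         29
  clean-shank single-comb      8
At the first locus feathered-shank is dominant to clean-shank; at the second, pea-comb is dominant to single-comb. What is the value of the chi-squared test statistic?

A dihybrid F₂ with independent assortment and complete dominance at both loci gives a 9:3:3:1 phenotypic ratio.
Total ratio parts = 16. Expected numbers out of 147:
  feathered-shank pea-comb: 147 × 9/16 = 82.6875
  feathered-shank single-comb: 147 × 3/16 = 27.5625
  clean-shank pea-comb: 147 × 3/16 = 27.5625
  clean-shank single-comb: 147 × 1/16 = 9.1875
χ² = Σ (O − E)² / E
  feathered-shank pea-comb: (82 − 82.6875)² / 82.6875 = 0.0057
  feathered-shank single-comb: (28 − 27.5625)² / 27.5625 = 0.0069
  clean-shank pea-comb: (29 − 27.5625)² / 27.5625 = 0.0750
  clean-shank single-comb: (8 − 9.1875)² / 9.1875 = 0.1535
χ² = 0.0057 + 0.0069 + 0.0750 + 0.1535 = 0.2411 ≈ 0.241

0.241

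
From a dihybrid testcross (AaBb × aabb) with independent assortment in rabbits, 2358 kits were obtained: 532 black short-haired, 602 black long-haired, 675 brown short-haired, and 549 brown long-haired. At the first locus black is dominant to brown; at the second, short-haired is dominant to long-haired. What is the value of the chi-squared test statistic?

21.057

A dihybrid testcross with independent assortment gives a 1:1:1:1 ratio.
Total ratio parts = 4. Expected numbers out of 2358:
  black short-haired: 2358 × 1/4 = 589.5
  black long-haired: 2358 × 1/4 = 589.5
  brown short-haired: 2358 × 1/4 = 589.5
  brown long-haired: 2358 × 1/4 = 589.5
χ² = Σ (O − E)² / E
  black short-haired: (532 − 589.5)² / 589.5 = 5.6086
  black long-haired: (602 − 589.5)² / 589.5 = 0.2651
  brown short-haired: (675 − 589.5)² / 589.5 = 12.4008
  brown long-haired: (549 − 589.5)² / 589.5 = 2.7824
χ² = 5.6086 + 0.2651 + 12.4008 + 2.7824 = 21.0569 ≈ 21.057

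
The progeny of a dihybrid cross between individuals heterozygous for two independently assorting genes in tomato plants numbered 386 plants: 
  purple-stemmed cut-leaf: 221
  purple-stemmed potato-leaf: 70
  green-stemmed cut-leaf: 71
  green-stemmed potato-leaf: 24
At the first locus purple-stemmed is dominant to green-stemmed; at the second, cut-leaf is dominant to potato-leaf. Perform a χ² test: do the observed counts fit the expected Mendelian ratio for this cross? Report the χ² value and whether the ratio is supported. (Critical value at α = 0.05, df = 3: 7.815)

A dihybrid F₂ with independent assortment and complete dominance at both loci gives a 9:3:3:1 phenotypic ratio.
Under the 9:3:3:1 hypothesis (Σ ratio = 16, N = 386):
  purple-stemmed cut-leaf: 386 × 9/16 = 217.125
  purple-stemmed potato-leaf: 386 × 3/16 = 72.375
  green-stemmed cut-leaf: 386 × 3/16 = 72.375
  green-stemmed potato-leaf: 386 × 1/16 = 24.125
χ² = Σ (O − E)² / E
  purple-stemmed cut-leaf: (221 − 217.125)² / 217.125 = 0.0692
  purple-stemmed potato-leaf: (70 − 72.375)² / 72.375 = 0.0779
  green-stemmed cut-leaf: (71 − 72.375)² / 72.375 = 0.0261
  green-stemmed potato-leaf: (24 − 24.125)² / 24.125 = 0.0006
χ² = 0.0692 + 0.0779 + 0.0261 + 0.0006 = 0.1738 ≈ 0.174
Degrees of freedom = 4 − 1 = 3; critical value at α = 0.05 is 7.815.
Since 0.174 < 7.815, we fail to reject the null hypothesis — the data are consistent with the 9:3:3:1 ratio.

0.174; consistent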